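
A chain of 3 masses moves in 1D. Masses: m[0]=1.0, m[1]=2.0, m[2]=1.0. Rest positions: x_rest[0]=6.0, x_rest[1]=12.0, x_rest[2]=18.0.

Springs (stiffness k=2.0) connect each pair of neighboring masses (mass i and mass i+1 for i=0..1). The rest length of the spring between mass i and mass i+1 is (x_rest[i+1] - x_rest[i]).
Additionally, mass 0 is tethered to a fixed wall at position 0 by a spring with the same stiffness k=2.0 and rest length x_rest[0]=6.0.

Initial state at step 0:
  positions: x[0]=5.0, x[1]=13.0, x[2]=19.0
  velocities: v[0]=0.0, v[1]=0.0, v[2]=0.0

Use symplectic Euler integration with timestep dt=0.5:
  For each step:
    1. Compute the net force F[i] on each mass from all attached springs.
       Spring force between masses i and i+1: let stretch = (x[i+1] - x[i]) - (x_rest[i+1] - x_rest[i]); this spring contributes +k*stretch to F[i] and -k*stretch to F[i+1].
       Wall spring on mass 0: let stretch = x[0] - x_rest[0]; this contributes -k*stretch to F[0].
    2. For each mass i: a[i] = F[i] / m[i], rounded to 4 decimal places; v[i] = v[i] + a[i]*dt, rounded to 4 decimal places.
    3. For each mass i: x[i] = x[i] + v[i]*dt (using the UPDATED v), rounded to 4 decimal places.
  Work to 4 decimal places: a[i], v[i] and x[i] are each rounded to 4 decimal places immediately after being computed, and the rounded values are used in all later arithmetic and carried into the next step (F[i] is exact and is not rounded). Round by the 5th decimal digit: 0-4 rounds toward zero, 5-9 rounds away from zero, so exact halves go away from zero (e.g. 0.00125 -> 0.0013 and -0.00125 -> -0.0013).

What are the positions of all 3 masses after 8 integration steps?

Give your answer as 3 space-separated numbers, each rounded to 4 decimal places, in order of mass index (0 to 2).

Step 0: x=[5.0000 13.0000 19.0000] v=[0.0000 0.0000 0.0000]
Step 1: x=[6.5000 12.5000 19.0000] v=[3.0000 -1.0000 0.0000]
Step 2: x=[7.7500 12.1250 18.7500] v=[2.5000 -0.7500 -0.5000]
Step 3: x=[7.3125 12.3125 18.1875] v=[-0.8750 0.3750 -1.1250]
Step 4: x=[5.7188 12.7188 17.6875] v=[-3.1875 0.8125 -1.0000]
Step 5: x=[4.7657 12.6172 17.7032] v=[-1.9063 -0.2032 0.0313]
Step 6: x=[5.3555 11.8242 18.1759] v=[1.1795 -1.5860 0.9453]
Step 7: x=[6.5019 11.0020 18.4727] v=[2.2927 -1.6445 0.5936]
Step 8: x=[6.6474 10.9224 18.0342] v=[0.2909 -0.1592 -0.8771]

Answer: 6.6474 10.9224 18.0342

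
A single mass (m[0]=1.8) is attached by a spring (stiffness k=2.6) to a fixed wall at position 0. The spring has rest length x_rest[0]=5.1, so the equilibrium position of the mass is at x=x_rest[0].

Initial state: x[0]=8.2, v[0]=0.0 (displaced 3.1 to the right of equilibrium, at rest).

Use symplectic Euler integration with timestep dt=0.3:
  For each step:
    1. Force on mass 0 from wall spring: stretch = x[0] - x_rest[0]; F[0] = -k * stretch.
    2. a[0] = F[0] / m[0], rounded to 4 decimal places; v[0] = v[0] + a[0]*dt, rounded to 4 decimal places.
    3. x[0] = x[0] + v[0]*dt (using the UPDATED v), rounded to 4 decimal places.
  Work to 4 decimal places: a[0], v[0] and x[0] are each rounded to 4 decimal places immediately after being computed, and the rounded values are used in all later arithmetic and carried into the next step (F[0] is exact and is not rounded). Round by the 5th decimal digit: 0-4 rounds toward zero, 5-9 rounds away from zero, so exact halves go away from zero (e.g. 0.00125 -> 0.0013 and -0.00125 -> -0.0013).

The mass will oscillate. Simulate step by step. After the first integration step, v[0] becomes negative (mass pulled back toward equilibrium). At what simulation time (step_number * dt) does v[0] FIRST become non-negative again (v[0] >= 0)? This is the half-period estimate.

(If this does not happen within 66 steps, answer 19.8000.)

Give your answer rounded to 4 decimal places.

Step 0: x=[8.2000] v=[0.0000]
Step 1: x=[7.7970] v=[-1.3433]
Step 2: x=[7.0434] v=[-2.5120]
Step 3: x=[6.0372] v=[-3.3541]
Step 4: x=[4.9091] v=[-3.7602]
Step 5: x=[3.8059] v=[-3.6775]
Step 6: x=[2.8709] v=[-3.1167]
Step 7: x=[2.2257] v=[-2.1508]
Step 8: x=[1.9541] v=[-0.9053]
Step 9: x=[2.0915] v=[0.4579]
First v>=0 after going negative at step 9, time=2.7000

Answer: 2.7000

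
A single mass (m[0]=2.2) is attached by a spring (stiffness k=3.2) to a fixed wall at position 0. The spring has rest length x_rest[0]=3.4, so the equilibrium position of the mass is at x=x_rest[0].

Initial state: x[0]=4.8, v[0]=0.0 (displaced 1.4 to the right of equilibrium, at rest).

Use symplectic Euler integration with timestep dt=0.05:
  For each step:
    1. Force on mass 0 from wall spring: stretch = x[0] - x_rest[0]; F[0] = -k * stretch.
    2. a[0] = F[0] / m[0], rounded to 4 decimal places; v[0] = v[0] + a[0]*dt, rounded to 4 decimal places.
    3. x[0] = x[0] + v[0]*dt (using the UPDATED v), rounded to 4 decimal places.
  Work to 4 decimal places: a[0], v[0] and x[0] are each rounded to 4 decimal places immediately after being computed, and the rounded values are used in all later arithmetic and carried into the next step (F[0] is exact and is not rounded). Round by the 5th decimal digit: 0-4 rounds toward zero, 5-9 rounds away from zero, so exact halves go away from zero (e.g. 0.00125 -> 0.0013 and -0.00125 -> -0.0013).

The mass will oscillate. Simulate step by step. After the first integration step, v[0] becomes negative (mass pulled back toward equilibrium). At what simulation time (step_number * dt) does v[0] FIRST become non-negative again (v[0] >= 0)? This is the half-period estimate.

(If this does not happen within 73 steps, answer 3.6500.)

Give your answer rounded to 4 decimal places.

Step 0: x=[4.8000] v=[0.0000]
Step 1: x=[4.7949] v=[-0.1018]
Step 2: x=[4.7847] v=[-0.2032]
Step 3: x=[4.7695] v=[-0.3039]
Step 4: x=[4.7493] v=[-0.4035]
Step 5: x=[4.7242] v=[-0.5016]
Step 6: x=[4.6943] v=[-0.5979]
Step 7: x=[4.6597] v=[-0.6920]
Step 8: x=[4.6205] v=[-0.7836]
Step 9: x=[4.5769] v=[-0.8724]
Step 10: x=[4.5290] v=[-0.9580]
Step 11: x=[4.4770] v=[-1.0401]
Step 12: x=[4.4211] v=[-1.1184]
Step 13: x=[4.3615] v=[-1.1927]
Step 14: x=[4.2984] v=[-1.2626]
Step 15: x=[4.2320] v=[-1.3279]
Step 16: x=[4.1626] v=[-1.3884]
Step 17: x=[4.0904] v=[-1.4439]
Step 18: x=[4.0157] v=[-1.4941]
Step 19: x=[3.9388] v=[-1.5389]
Step 20: x=[3.8599] v=[-1.5781]
Step 21: x=[3.7793] v=[-1.6115]
Step 22: x=[3.6973] v=[-1.6391]
Step 23: x=[3.6143] v=[-1.6607]
Step 24: x=[3.5305] v=[-1.6763]
Step 25: x=[3.4462] v=[-1.6858]
Step 26: x=[3.3617] v=[-1.6892]
Step 27: x=[3.2774] v=[-1.6864]
Step 28: x=[3.1935] v=[-1.6775]
Step 29: x=[3.1104] v=[-1.6625]
Step 30: x=[3.0283] v=[-1.6414]
Step 31: x=[2.9476] v=[-1.6144]
Step 32: x=[2.8685] v=[-1.5815]
Step 33: x=[2.7914] v=[-1.5428]
Step 34: x=[2.7165] v=[-1.4985]
Step 35: x=[2.6441] v=[-1.4488]
Step 36: x=[2.5744] v=[-1.3938]
Step 37: x=[2.5077] v=[-1.3338]
Step 38: x=[2.4443] v=[-1.2689]
Step 39: x=[2.3843] v=[-1.1994]
Step 40: x=[2.3280] v=[-1.1255]
Step 41: x=[2.2756] v=[-1.0475]
Step 42: x=[2.2273] v=[-0.9657]
Step 43: x=[2.1833] v=[-0.8804]
Step 44: x=[2.1437] v=[-0.7919]
Step 45: x=[2.1087] v=[-0.7005]
Step 46: x=[2.0784] v=[-0.6066]
Step 47: x=[2.0529] v=[-0.5105]
Step 48: x=[2.0323] v=[-0.4125]
Step 49: x=[2.0167] v=[-0.3130]
Step 50: x=[2.0061] v=[-0.2124]
Step 51: x=[2.0006] v=[-0.1110]
Step 52: x=[2.0001] v=[-0.0092]
Step 53: x=[2.0047] v=[0.0926]
First v>=0 after going negative at step 53, time=2.6500

Answer: 2.6500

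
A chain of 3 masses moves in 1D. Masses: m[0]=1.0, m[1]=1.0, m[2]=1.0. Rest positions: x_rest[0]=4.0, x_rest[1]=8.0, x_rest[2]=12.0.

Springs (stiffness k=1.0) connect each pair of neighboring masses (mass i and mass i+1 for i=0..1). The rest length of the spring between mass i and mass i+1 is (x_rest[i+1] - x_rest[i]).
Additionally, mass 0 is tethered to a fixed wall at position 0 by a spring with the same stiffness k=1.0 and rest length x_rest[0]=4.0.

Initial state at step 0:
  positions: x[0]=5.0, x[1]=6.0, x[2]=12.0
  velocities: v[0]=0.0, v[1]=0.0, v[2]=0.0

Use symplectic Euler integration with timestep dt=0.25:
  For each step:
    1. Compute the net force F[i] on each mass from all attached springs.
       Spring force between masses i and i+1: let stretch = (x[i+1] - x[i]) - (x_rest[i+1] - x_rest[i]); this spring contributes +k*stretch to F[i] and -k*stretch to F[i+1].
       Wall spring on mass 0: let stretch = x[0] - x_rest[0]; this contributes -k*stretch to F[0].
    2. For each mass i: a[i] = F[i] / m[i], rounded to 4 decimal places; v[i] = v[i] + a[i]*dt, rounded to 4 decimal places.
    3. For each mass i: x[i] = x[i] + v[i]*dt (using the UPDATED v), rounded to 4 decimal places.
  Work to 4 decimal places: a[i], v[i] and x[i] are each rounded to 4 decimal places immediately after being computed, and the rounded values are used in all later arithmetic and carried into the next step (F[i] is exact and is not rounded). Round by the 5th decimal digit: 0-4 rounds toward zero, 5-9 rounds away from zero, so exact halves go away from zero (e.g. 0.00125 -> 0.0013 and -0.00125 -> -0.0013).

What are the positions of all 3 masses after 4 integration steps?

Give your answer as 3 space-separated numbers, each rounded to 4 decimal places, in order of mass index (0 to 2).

Answer: 3.1920 8.2738 11.1221

Derivation:
Step 0: x=[5.0000 6.0000 12.0000] v=[0.0000 0.0000 0.0000]
Step 1: x=[4.7500 6.3125 11.8750] v=[-1.0000 1.2500 -0.5000]
Step 2: x=[4.3008 6.8750 11.6524] v=[-1.7969 2.2500 -0.8906]
Step 3: x=[3.7437 7.5752 11.3812] v=[-2.2286 2.8008 -1.0850]
Step 4: x=[3.1920 8.2738 11.1221] v=[-2.2067 2.7944 -1.0365]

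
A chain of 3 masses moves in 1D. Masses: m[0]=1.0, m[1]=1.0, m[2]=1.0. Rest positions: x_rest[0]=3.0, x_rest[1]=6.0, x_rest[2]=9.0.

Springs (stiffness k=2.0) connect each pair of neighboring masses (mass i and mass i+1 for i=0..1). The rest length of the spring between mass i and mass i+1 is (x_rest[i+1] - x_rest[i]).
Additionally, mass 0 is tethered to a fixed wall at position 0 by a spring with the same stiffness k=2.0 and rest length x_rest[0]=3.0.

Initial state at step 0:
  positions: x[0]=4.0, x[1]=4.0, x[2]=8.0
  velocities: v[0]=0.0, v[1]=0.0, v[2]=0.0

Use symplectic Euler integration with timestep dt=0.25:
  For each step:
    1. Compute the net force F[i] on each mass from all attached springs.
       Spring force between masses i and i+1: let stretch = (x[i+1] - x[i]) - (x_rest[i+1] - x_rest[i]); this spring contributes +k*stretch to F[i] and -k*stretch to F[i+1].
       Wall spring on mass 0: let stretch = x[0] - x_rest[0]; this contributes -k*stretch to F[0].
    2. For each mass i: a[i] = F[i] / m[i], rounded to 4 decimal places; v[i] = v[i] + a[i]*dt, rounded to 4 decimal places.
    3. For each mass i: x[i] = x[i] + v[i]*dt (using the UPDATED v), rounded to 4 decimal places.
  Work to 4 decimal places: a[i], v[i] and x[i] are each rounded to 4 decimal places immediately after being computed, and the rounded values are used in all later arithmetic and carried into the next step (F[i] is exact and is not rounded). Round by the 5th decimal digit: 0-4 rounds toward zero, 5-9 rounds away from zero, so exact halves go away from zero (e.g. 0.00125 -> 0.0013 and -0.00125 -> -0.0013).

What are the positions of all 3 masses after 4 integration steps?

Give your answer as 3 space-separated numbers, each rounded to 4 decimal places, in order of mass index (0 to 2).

Answer: 1.3352 6.5066 7.6907

Derivation:
Step 0: x=[4.0000 4.0000 8.0000] v=[0.0000 0.0000 0.0000]
Step 1: x=[3.5000 4.5000 7.8750] v=[-2.0000 2.0000 -0.5000]
Step 2: x=[2.6875 5.2969 7.7031] v=[-3.2500 3.1875 -0.6875]
Step 3: x=[1.8652 6.0684 7.6055] v=[-3.2891 3.0859 -0.3906]
Step 4: x=[1.3352 6.5066 7.6907] v=[-2.1201 1.7529 0.3409]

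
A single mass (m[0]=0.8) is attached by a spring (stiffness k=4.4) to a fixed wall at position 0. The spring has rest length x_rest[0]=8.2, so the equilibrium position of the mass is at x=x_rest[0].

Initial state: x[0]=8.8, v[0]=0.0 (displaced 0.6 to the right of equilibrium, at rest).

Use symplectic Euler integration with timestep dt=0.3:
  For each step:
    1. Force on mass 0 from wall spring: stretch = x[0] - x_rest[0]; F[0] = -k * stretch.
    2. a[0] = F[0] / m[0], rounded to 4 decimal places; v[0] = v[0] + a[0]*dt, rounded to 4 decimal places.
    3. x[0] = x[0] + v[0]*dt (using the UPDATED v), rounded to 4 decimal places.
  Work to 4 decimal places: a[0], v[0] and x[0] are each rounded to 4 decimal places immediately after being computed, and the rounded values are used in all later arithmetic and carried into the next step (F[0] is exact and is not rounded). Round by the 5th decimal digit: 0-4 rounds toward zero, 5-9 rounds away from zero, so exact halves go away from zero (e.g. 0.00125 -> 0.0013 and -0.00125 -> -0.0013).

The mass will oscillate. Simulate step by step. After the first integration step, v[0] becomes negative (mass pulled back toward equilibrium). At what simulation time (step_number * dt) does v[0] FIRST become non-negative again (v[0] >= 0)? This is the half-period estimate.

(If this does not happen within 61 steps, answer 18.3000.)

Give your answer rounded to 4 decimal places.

Step 0: x=[8.8000] v=[0.0000]
Step 1: x=[8.5030] v=[-0.9900]
Step 2: x=[8.0560] v=[-1.4900]
Step 3: x=[7.6803] v=[-1.2524]
Step 4: x=[7.5618] v=[-0.3949]
Step 5: x=[7.7592] v=[0.6581]
First v>=0 after going negative at step 5, time=1.5000

Answer: 1.5000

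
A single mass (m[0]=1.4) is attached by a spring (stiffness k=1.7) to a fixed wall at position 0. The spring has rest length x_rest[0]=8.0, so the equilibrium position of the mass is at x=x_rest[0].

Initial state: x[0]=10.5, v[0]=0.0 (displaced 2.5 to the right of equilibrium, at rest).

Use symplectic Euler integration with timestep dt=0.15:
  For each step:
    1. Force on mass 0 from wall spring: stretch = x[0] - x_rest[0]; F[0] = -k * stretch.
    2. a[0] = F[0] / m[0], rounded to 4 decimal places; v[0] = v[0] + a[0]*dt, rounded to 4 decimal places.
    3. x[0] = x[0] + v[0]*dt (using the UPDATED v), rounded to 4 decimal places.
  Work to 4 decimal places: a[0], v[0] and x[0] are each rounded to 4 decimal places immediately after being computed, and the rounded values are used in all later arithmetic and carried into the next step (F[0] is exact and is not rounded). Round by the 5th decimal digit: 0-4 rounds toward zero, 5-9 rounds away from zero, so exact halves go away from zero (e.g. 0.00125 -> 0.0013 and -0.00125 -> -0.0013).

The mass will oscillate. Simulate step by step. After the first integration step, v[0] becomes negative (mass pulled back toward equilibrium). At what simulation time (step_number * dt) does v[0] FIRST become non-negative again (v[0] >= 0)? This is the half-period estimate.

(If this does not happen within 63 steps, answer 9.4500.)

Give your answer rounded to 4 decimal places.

Step 0: x=[10.5000] v=[0.0000]
Step 1: x=[10.4317] v=[-0.4554]
Step 2: x=[10.2970] v=[-0.8983]
Step 3: x=[10.0995] v=[-1.3167]
Step 4: x=[9.8446] v=[-1.6991]
Step 5: x=[9.5393] v=[-2.0351]
Step 6: x=[9.1920] v=[-2.3155]
Step 7: x=[8.8121] v=[-2.5326]
Step 8: x=[8.4100] v=[-2.6805]
Step 9: x=[7.9967] v=[-2.7552]
Step 10: x=[7.5835] v=[-2.7546]
Step 11: x=[7.1817] v=[-2.6787]
Step 12: x=[6.8023] v=[-2.5296]
Step 13: x=[6.4556] v=[-2.3114]
Step 14: x=[6.1511] v=[-2.0301]
Step 15: x=[5.8971] v=[-1.6933]
Step 16: x=[5.7006] v=[-1.3103]
Step 17: x=[5.5669] v=[-0.8915]
Step 18: x=[5.4997] v=[-0.4483]
Step 19: x=[5.5008] v=[0.0071]
First v>=0 after going negative at step 19, time=2.8500

Answer: 2.8500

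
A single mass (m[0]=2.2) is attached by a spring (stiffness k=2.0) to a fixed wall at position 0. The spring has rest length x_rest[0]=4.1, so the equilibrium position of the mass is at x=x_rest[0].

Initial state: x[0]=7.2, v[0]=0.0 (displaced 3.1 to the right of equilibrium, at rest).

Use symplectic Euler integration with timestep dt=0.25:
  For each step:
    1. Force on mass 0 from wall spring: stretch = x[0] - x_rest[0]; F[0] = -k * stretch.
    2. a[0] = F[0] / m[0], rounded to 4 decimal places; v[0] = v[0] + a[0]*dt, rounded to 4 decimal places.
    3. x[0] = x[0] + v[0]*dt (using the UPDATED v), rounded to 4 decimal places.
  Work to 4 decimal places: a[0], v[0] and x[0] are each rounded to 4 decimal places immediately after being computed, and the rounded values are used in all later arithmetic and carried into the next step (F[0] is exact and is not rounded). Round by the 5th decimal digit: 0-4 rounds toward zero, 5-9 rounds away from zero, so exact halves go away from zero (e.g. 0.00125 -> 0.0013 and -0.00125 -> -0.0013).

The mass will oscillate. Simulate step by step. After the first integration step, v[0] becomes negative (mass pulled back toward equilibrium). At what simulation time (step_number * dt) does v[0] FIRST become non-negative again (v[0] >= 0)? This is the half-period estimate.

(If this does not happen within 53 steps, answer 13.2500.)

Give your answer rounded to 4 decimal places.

Answer: 3.5000

Derivation:
Step 0: x=[7.2000] v=[0.0000]
Step 1: x=[7.0239] v=[-0.7046]
Step 2: x=[6.6816] v=[-1.3691]
Step 3: x=[6.1927] v=[-1.9558]
Step 4: x=[5.5849] v=[-2.4314]
Step 5: x=[4.8927] v=[-2.7689]
Step 6: x=[4.1554] v=[-2.9491]
Step 7: x=[3.4150] v=[-2.9617]
Step 8: x=[2.7135] v=[-2.8060]
Step 9: x=[2.0908] v=[-2.4909]
Step 10: x=[1.5822] v=[-2.0343]
Step 11: x=[1.2167] v=[-1.4621]
Step 12: x=[1.0150] v=[-0.8068]
Step 13: x=[0.9886] v=[-0.1057]
Step 14: x=[1.1390] v=[0.6014]
First v>=0 after going negative at step 14, time=3.5000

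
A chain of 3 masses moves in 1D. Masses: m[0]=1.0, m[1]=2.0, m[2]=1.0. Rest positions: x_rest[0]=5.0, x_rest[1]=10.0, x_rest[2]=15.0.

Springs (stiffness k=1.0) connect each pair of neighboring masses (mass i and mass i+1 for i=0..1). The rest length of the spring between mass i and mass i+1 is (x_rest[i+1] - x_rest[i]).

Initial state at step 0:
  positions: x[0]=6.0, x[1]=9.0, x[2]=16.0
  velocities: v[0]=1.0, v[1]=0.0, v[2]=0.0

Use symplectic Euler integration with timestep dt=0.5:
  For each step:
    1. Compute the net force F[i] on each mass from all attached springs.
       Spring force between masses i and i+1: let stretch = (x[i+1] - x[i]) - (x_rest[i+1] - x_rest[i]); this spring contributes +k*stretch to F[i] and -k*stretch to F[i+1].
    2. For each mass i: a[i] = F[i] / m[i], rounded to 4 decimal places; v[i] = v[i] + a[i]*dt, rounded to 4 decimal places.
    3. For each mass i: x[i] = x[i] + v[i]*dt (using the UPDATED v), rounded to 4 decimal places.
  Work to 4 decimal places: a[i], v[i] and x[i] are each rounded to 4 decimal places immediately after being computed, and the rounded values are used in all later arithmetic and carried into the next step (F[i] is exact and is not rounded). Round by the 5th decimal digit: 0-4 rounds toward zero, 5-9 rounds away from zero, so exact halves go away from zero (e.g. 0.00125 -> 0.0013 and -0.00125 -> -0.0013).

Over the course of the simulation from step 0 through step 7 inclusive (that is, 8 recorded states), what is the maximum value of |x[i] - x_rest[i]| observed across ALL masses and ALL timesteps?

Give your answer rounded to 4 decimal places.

Step 0: x=[6.0000 9.0000 16.0000] v=[1.0000 0.0000 0.0000]
Step 1: x=[6.0000 9.5000 15.5000] v=[0.0000 1.0000 -1.0000]
Step 2: x=[5.6250 10.3125 14.7500] v=[-0.7500 1.6250 -1.5000]
Step 3: x=[5.1719 11.0938 14.1406] v=[-0.9063 1.5625 -1.2188]
Step 4: x=[4.9492 11.5157 14.0195] v=[-0.4454 0.8437 -0.2422]
Step 5: x=[5.1182 11.4297 14.5225] v=[0.3379 -0.1720 1.0059]
Step 6: x=[5.6151 10.9414 15.5023] v=[0.9937 -0.9767 1.9595]
Step 7: x=[6.1936 10.3574 16.5919] v=[1.1569 -1.1681 2.1791]
Max displacement = 1.5919

Answer: 1.5919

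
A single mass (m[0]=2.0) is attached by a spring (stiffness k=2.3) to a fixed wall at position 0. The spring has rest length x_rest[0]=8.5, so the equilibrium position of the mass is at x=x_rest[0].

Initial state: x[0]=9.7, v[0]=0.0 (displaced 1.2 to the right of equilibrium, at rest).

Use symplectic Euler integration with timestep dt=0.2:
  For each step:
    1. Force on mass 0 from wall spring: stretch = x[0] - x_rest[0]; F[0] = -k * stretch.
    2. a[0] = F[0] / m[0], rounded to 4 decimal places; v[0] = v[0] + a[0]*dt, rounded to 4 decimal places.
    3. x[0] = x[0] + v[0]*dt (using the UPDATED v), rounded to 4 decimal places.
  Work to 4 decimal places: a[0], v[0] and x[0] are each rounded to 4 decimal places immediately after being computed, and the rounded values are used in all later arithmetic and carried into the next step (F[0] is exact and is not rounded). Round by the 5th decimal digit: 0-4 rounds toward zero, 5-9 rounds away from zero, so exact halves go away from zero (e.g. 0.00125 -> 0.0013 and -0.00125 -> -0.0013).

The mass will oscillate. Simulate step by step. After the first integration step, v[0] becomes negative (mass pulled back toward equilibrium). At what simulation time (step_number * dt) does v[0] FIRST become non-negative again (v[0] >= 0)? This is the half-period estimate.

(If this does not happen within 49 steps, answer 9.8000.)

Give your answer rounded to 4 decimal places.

Step 0: x=[9.7000] v=[0.0000]
Step 1: x=[9.6448] v=[-0.2760]
Step 2: x=[9.5369] v=[-0.5393]
Step 3: x=[9.3813] v=[-0.7778]
Step 4: x=[9.1852] v=[-0.9805]
Step 5: x=[8.9576] v=[-1.1381]
Step 6: x=[8.7089] v=[-1.2433]
Step 7: x=[8.4506] v=[-1.2913]
Step 8: x=[8.1946] v=[-1.2799]
Step 9: x=[7.9527] v=[-1.2097]
Step 10: x=[7.7359] v=[-1.0838]
Step 11: x=[7.5543] v=[-0.9081]
Step 12: x=[7.4162] v=[-0.6906]
Step 13: x=[7.3279] v=[-0.4413]
Step 14: x=[7.2936] v=[-0.1717]
Step 15: x=[7.3148] v=[0.1058]
First v>=0 after going negative at step 15, time=3.0000

Answer: 3.0000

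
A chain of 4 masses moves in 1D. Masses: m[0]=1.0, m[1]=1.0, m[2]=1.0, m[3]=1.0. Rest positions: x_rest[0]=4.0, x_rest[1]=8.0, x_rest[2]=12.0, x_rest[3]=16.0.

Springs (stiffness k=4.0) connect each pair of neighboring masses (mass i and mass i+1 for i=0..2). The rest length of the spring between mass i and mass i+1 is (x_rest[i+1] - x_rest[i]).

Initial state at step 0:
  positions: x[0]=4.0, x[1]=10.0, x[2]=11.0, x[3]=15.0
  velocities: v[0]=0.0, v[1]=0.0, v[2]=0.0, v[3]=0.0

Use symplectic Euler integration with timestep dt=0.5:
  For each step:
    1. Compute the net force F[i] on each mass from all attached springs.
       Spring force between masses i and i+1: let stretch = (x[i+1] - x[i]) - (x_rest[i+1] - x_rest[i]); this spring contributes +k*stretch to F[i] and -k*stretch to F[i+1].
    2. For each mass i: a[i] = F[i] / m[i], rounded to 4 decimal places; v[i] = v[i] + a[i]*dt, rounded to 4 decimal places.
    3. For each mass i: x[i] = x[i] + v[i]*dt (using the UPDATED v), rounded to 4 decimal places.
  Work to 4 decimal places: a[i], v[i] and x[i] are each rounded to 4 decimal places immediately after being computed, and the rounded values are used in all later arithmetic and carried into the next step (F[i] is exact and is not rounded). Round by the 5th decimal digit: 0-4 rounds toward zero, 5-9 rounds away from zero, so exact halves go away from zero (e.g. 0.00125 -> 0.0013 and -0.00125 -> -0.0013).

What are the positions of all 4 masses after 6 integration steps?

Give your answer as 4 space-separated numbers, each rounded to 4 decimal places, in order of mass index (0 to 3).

Step 0: x=[4.0000 10.0000 11.0000 15.0000] v=[0.0000 0.0000 0.0000 0.0000]
Step 1: x=[6.0000 5.0000 14.0000 15.0000] v=[4.0000 -10.0000 6.0000 0.0000]
Step 2: x=[3.0000 10.0000 9.0000 18.0000] v=[-6.0000 10.0000 -10.0000 6.0000]
Step 3: x=[3.0000 7.0000 14.0000 16.0000] v=[0.0000 -6.0000 10.0000 -4.0000]
Step 4: x=[3.0000 7.0000 14.0000 16.0000] v=[0.0000 0.0000 0.0000 0.0000]
Step 5: x=[3.0000 10.0000 9.0000 18.0000] v=[0.0000 6.0000 -10.0000 4.0000]
Step 6: x=[6.0000 5.0000 14.0000 15.0000] v=[6.0000 -10.0000 10.0000 -6.0000]

Answer: 6.0000 5.0000 14.0000 15.0000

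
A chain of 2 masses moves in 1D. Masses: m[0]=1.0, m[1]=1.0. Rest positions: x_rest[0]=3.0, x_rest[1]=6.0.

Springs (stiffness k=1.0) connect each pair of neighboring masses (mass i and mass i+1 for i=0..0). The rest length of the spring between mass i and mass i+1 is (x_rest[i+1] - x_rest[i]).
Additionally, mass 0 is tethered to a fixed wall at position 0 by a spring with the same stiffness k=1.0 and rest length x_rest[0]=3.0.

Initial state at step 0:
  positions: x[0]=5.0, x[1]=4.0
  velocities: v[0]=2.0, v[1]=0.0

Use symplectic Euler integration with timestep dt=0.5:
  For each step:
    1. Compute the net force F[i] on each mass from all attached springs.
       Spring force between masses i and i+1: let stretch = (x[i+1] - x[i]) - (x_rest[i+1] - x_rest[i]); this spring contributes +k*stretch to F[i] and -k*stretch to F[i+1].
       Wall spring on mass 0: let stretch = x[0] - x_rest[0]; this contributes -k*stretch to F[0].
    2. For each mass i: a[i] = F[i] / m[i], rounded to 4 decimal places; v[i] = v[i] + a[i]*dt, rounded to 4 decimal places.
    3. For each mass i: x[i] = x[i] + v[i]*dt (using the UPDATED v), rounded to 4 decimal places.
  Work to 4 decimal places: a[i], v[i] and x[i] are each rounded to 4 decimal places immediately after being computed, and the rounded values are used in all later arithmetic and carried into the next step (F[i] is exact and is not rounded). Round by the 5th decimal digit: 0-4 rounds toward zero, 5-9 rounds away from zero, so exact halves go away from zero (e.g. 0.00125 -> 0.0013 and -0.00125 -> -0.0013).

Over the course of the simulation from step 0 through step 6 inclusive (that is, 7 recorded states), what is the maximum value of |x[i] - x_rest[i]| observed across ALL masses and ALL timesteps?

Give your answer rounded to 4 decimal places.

Step 0: x=[5.0000 4.0000] v=[2.0000 0.0000]
Step 1: x=[4.5000 5.0000] v=[-1.0000 2.0000]
Step 2: x=[3.0000 6.6250] v=[-3.0000 3.2500]
Step 3: x=[1.6563 8.0938] v=[-2.6875 2.9375]
Step 4: x=[1.5079 8.7032] v=[-0.2969 1.2188]
Step 5: x=[2.7813 8.2638] v=[2.5468 -0.8789]
Step 6: x=[4.7300 7.2037] v=[3.8974 -2.1202]
Max displacement = 2.7032

Answer: 2.7032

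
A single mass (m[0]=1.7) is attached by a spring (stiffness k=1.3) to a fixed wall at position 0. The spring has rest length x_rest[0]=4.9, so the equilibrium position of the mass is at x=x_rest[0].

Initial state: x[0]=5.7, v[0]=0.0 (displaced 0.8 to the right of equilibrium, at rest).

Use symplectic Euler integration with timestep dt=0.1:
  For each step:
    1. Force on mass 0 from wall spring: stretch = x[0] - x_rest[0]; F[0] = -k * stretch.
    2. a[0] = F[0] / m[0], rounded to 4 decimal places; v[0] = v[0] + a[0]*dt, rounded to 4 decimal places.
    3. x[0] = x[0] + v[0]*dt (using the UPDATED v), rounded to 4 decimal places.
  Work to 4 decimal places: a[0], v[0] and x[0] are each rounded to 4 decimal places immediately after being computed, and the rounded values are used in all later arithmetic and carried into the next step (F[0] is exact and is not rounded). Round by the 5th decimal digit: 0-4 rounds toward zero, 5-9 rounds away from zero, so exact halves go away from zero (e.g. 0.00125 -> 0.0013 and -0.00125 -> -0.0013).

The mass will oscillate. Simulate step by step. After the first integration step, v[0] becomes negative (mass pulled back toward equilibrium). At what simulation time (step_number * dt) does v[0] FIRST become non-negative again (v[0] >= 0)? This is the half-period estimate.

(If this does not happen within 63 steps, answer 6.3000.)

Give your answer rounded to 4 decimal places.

Answer: 3.6000

Derivation:
Step 0: x=[5.7000] v=[0.0000]
Step 1: x=[5.6939] v=[-0.0612]
Step 2: x=[5.6817] v=[-0.1219]
Step 3: x=[5.6635] v=[-0.1817]
Step 4: x=[5.6395] v=[-0.2401]
Step 5: x=[5.6098] v=[-0.2967]
Step 6: x=[5.5747] v=[-0.3510]
Step 7: x=[5.5344] v=[-0.4026]
Step 8: x=[5.4893] v=[-0.4511]
Step 9: x=[5.4397] v=[-0.4962]
Step 10: x=[5.3860] v=[-0.5375]
Step 11: x=[5.3285] v=[-0.5747]
Step 12: x=[5.2678] v=[-0.6075]
Step 13: x=[5.2042] v=[-0.6356]
Step 14: x=[5.1383] v=[-0.6589]
Step 15: x=[5.0706] v=[-0.6771]
Step 16: x=[5.0016] v=[-0.6902]
Step 17: x=[4.9318] v=[-0.6980]
Step 18: x=[4.8618] v=[-0.7004]
Step 19: x=[4.7921] v=[-0.6975]
Step 20: x=[4.7232] v=[-0.6893]
Step 21: x=[4.6556] v=[-0.6758]
Step 22: x=[4.5899] v=[-0.6571]
Step 23: x=[4.5266] v=[-0.6334]
Step 24: x=[4.4661] v=[-0.6049]
Step 25: x=[4.4089] v=[-0.5717]
Step 26: x=[4.3555] v=[-0.5342]
Step 27: x=[4.3062] v=[-0.4926]
Step 28: x=[4.2615] v=[-0.4472]
Step 29: x=[4.2217] v=[-0.3984]
Step 30: x=[4.1871] v=[-0.3465]
Step 31: x=[4.1579] v=[-0.2920]
Step 32: x=[4.1344] v=[-0.2353]
Step 33: x=[4.1167] v=[-0.1768]
Step 34: x=[4.1050] v=[-0.1169]
Step 35: x=[4.0994] v=[-0.0561]
Step 36: x=[4.0999] v=[0.0051]
First v>=0 after going negative at step 36, time=3.6000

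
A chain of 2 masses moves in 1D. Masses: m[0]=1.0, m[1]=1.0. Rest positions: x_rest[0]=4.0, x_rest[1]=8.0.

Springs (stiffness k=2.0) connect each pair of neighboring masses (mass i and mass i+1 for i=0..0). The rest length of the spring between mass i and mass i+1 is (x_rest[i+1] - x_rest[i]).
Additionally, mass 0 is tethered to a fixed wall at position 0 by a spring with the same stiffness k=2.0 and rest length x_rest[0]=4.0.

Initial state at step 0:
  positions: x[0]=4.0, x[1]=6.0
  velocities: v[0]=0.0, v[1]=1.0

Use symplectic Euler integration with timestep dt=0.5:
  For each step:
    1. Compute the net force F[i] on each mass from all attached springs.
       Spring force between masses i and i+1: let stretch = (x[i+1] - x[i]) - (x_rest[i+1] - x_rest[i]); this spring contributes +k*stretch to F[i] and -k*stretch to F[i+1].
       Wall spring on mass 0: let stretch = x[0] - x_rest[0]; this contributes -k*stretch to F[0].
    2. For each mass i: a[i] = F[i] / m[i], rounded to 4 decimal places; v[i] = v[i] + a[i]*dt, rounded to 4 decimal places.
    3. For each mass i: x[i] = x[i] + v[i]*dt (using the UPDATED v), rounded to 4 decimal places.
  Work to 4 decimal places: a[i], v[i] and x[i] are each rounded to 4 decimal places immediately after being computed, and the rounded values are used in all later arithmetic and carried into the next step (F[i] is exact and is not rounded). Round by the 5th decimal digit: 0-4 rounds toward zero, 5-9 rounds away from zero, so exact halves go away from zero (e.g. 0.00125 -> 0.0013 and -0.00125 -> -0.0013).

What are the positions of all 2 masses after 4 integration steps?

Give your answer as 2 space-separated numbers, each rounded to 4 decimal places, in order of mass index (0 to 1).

Answer: 5.8750 8.8125

Derivation:
Step 0: x=[4.0000 6.0000] v=[0.0000 1.0000]
Step 1: x=[3.0000 7.5000] v=[-2.0000 3.0000]
Step 2: x=[2.7500 8.7500] v=[-0.5000 2.5000]
Step 3: x=[4.1250 9.0000] v=[2.7500 0.5000]
Step 4: x=[5.8750 8.8125] v=[3.5000 -0.3750]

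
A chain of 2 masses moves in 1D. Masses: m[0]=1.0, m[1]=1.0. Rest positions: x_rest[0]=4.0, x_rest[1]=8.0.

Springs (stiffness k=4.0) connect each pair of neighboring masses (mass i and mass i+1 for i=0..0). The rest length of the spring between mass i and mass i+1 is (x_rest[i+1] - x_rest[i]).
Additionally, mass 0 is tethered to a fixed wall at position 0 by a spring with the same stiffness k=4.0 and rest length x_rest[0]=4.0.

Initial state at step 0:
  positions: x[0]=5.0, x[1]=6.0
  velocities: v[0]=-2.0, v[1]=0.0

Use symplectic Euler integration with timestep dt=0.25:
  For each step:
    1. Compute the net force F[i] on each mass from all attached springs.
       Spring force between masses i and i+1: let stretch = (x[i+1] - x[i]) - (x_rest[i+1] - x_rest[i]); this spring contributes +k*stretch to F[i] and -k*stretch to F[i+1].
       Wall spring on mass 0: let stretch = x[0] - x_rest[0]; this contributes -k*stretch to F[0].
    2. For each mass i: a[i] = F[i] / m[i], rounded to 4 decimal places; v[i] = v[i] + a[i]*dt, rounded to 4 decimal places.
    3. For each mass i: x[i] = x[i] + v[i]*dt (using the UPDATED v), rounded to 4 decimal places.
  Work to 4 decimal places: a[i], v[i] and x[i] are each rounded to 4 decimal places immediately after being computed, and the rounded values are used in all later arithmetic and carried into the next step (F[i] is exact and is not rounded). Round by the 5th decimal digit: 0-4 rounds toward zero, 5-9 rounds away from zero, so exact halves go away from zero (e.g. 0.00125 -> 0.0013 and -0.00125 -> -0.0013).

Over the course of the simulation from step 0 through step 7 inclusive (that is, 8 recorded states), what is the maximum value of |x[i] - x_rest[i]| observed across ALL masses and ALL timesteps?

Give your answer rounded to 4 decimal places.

Answer: 2.6719

Derivation:
Step 0: x=[5.0000 6.0000] v=[-2.0000 0.0000]
Step 1: x=[3.5000 6.7500] v=[-6.0000 3.0000]
Step 2: x=[1.9375 7.6875] v=[-6.2500 3.7500]
Step 3: x=[1.3281 8.1875] v=[-2.4375 2.0000]
Step 4: x=[2.1016 7.9727] v=[3.0938 -0.8594]
Step 5: x=[3.8174 7.2901] v=[6.8633 -2.7305]
Step 6: x=[5.4471 6.7393] v=[6.5186 -2.2032]
Step 7: x=[6.0380 6.8655] v=[2.3637 0.5046]
Max displacement = 2.6719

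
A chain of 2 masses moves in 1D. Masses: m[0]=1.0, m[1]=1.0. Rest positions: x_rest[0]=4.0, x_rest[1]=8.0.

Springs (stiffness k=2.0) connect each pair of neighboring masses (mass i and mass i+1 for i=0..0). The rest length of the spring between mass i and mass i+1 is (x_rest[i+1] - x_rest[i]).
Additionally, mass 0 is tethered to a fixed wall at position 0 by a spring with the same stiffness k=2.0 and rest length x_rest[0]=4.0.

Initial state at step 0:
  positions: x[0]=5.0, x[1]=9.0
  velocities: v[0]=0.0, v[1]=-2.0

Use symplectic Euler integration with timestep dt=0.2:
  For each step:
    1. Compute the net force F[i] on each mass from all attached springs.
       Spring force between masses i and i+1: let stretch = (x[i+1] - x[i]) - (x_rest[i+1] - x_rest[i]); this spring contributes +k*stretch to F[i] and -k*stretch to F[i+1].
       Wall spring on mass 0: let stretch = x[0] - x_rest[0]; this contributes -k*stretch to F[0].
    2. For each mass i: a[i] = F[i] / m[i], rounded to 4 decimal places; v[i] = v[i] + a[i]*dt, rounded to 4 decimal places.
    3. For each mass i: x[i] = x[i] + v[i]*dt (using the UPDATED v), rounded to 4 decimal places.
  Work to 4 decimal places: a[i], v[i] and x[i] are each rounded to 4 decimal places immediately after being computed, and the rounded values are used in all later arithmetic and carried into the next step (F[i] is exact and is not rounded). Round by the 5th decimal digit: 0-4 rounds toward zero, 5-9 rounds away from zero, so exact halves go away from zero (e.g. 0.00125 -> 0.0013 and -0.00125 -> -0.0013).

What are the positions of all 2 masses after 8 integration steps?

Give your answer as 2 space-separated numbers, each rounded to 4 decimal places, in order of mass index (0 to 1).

Answer: 2.6361 6.7140

Derivation:
Step 0: x=[5.0000 9.0000] v=[0.0000 -2.0000]
Step 1: x=[4.9200 8.6000] v=[-0.4000 -2.0000]
Step 2: x=[4.7408 8.2256] v=[-0.8960 -1.8720]
Step 3: x=[4.4611 7.8924] v=[-1.3984 -1.6659]
Step 4: x=[4.0990 7.6047] v=[-1.8103 -1.4384]
Step 5: x=[3.6895 7.3566] v=[-2.0476 -1.2407]
Step 6: x=[3.2782 7.1351] v=[-2.0566 -1.1075]
Step 7: x=[2.9132 6.9250] v=[-1.8251 -1.0503]
Step 8: x=[2.6361 6.7140] v=[-1.3857 -1.0550]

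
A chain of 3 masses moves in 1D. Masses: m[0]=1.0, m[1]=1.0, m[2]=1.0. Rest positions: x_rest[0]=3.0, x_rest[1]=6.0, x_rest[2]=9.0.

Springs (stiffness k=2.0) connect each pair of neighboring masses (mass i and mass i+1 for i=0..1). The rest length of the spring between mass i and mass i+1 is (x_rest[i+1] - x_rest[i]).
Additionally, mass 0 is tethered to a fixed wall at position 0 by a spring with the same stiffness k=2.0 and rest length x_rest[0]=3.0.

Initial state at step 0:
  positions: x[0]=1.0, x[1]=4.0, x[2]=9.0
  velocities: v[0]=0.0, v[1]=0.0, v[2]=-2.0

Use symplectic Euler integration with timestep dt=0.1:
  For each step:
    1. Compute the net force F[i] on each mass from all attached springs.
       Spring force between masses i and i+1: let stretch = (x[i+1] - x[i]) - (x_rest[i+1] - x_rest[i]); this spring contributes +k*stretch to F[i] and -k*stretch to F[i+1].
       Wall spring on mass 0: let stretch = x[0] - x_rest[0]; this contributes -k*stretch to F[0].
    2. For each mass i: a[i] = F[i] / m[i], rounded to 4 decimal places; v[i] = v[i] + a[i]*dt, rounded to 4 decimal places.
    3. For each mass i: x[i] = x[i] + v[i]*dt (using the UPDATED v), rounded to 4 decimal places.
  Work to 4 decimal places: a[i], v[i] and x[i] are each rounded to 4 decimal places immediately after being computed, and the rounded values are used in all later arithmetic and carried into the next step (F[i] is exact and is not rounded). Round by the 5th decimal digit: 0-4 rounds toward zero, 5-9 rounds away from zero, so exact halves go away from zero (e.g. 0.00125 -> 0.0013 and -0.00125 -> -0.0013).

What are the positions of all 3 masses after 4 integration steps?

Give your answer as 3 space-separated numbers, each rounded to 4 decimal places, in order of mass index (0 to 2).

Answer: 1.3875 4.3380 7.8626

Derivation:
Step 0: x=[1.0000 4.0000 9.0000] v=[0.0000 0.0000 -2.0000]
Step 1: x=[1.0400 4.0400 8.7600] v=[0.4000 0.4000 -2.4000]
Step 2: x=[1.1192 4.1144 8.4856] v=[0.7920 0.7440 -2.7440]
Step 3: x=[1.2359 4.2163 8.1838] v=[1.1672 1.0192 -3.0182]
Step 4: x=[1.3875 4.3380 7.8626] v=[1.5161 1.2166 -3.2117]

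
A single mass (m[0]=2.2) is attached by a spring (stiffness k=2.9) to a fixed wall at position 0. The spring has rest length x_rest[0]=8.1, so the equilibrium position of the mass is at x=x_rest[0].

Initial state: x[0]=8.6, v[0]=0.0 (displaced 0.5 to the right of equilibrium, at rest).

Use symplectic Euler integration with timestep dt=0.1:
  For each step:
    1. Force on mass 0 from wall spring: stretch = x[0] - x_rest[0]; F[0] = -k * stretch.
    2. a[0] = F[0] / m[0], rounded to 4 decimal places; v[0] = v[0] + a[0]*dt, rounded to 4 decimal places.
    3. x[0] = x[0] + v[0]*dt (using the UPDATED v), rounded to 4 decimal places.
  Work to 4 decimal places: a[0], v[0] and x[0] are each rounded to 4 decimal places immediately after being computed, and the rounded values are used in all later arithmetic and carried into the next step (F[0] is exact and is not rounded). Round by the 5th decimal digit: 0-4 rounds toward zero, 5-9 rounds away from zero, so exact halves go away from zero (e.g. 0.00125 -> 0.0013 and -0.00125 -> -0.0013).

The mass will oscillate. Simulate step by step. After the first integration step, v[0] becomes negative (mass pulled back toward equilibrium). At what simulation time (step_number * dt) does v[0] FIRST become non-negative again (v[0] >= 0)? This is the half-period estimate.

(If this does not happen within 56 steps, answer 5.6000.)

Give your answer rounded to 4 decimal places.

Step 0: x=[8.6000] v=[0.0000]
Step 1: x=[8.5934] v=[-0.0659]
Step 2: x=[8.5803] v=[-0.1309]
Step 3: x=[8.5609] v=[-0.1942]
Step 4: x=[8.5354] v=[-0.2550]
Step 5: x=[8.5042] v=[-0.3124]
Step 6: x=[8.4676] v=[-0.3657]
Step 7: x=[8.4262] v=[-0.4142]
Step 8: x=[8.3805] v=[-0.4572]
Step 9: x=[8.3311] v=[-0.4942]
Step 10: x=[8.2786] v=[-0.5247]
Step 11: x=[8.2238] v=[-0.5482]
Step 12: x=[8.1674] v=[-0.5645]
Step 13: x=[8.1101] v=[-0.5734]
Step 14: x=[8.0526] v=[-0.5747]
Step 15: x=[7.9958] v=[-0.5685]
Step 16: x=[7.9403] v=[-0.5548]
Step 17: x=[7.8869] v=[-0.5338]
Step 18: x=[7.8363] v=[-0.5057]
Step 19: x=[7.7892] v=[-0.4709]
Step 20: x=[7.7462] v=[-0.4299]
Step 21: x=[7.7079] v=[-0.3833]
Step 22: x=[7.6747] v=[-0.3316]
Step 23: x=[7.6472] v=[-0.2755]
Step 24: x=[7.6256] v=[-0.2158]
Step 25: x=[7.6103] v=[-0.1533]
Step 26: x=[7.6014] v=[-0.0888]
Step 27: x=[7.5991] v=[-0.0231]
Step 28: x=[7.6034] v=[0.0429]
First v>=0 after going negative at step 28, time=2.8000

Answer: 2.8000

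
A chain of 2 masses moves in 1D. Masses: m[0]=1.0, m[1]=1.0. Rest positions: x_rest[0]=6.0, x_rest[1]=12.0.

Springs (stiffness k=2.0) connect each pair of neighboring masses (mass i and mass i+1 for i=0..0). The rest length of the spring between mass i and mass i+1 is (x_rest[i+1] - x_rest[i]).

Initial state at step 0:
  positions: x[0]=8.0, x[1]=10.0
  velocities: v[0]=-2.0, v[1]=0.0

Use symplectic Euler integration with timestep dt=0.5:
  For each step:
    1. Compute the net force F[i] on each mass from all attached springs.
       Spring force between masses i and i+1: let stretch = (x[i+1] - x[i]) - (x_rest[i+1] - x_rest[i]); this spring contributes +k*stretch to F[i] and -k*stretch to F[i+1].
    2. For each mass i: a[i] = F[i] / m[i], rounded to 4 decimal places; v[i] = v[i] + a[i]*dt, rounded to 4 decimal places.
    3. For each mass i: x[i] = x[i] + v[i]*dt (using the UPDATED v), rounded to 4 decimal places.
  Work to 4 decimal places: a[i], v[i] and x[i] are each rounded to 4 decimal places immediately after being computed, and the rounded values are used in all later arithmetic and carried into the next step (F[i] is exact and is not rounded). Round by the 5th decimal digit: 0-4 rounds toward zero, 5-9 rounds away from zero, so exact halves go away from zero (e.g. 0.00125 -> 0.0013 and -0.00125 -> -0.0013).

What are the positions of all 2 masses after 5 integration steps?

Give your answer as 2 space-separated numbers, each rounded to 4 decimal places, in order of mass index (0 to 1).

Step 0: x=[8.0000 10.0000] v=[-2.0000 0.0000]
Step 1: x=[5.0000 12.0000] v=[-6.0000 4.0000]
Step 2: x=[2.5000 13.5000] v=[-5.0000 3.0000]
Step 3: x=[2.5000 12.5000] v=[0.0000 -2.0000]
Step 4: x=[4.5000 9.5000] v=[4.0000 -6.0000]
Step 5: x=[6.0000 7.0000] v=[3.0000 -5.0000]

Answer: 6.0000 7.0000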